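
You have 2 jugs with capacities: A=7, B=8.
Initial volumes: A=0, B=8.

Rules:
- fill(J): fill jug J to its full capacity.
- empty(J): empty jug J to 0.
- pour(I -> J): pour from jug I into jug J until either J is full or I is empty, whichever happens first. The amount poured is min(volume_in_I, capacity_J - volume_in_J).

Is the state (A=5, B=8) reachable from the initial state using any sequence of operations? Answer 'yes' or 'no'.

BFS from (A=0, B=8):
  1. fill(A) -> (A=7 B=8)
  2. empty(B) -> (A=7 B=0)
  3. pour(A -> B) -> (A=0 B=7)
  4. fill(A) -> (A=7 B=7)
  5. pour(A -> B) -> (A=6 B=8)
  6. empty(B) -> (A=6 B=0)
  7. pour(A -> B) -> (A=0 B=6)
  8. fill(A) -> (A=7 B=6)
  9. pour(A -> B) -> (A=5 B=8)
Target reached → yes.

Answer: yes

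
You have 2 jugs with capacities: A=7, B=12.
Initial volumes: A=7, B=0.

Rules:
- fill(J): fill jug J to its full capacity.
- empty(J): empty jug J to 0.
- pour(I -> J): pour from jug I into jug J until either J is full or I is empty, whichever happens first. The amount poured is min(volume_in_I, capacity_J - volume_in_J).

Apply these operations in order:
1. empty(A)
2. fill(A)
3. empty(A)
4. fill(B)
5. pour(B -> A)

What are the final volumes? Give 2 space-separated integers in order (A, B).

Answer: 7 5

Derivation:
Step 1: empty(A) -> (A=0 B=0)
Step 2: fill(A) -> (A=7 B=0)
Step 3: empty(A) -> (A=0 B=0)
Step 4: fill(B) -> (A=0 B=12)
Step 5: pour(B -> A) -> (A=7 B=5)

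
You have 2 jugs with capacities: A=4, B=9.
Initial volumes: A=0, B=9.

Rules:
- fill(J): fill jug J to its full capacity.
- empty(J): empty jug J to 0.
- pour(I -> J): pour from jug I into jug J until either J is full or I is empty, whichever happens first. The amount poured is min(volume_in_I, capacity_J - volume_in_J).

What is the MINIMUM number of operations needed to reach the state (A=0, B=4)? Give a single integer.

Answer: 3

Derivation:
BFS from (A=0, B=9). One shortest path:
  1. fill(A) -> (A=4 B=9)
  2. empty(B) -> (A=4 B=0)
  3. pour(A -> B) -> (A=0 B=4)
Reached target in 3 moves.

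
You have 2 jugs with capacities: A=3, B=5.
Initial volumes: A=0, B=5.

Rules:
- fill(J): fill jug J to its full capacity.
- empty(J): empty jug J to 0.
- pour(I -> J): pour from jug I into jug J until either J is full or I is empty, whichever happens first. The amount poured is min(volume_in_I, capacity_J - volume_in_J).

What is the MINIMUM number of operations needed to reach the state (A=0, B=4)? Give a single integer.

Answer: 6

Derivation:
BFS from (A=0, B=5). One shortest path:
  1. pour(B -> A) -> (A=3 B=2)
  2. empty(A) -> (A=0 B=2)
  3. pour(B -> A) -> (A=2 B=0)
  4. fill(B) -> (A=2 B=5)
  5. pour(B -> A) -> (A=3 B=4)
  6. empty(A) -> (A=0 B=4)
Reached target in 6 moves.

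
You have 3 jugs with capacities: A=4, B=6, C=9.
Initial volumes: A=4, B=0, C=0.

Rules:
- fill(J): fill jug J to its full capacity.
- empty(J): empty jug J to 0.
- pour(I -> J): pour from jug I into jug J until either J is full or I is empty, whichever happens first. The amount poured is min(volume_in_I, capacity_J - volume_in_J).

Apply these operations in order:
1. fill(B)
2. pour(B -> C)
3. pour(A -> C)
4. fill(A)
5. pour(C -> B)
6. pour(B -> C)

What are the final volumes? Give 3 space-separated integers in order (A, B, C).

Answer: 4 0 9

Derivation:
Step 1: fill(B) -> (A=4 B=6 C=0)
Step 2: pour(B -> C) -> (A=4 B=0 C=6)
Step 3: pour(A -> C) -> (A=1 B=0 C=9)
Step 4: fill(A) -> (A=4 B=0 C=9)
Step 5: pour(C -> B) -> (A=4 B=6 C=3)
Step 6: pour(B -> C) -> (A=4 B=0 C=9)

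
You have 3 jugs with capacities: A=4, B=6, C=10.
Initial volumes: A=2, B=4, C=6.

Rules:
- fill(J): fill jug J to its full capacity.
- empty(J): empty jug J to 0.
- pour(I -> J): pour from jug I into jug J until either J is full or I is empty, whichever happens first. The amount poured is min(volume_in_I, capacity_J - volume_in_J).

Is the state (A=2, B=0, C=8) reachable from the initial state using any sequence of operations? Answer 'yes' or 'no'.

BFS from (A=2, B=4, C=6):
  1. fill(C) -> (A=2 B=4 C=10)
  2. pour(C -> B) -> (A=2 B=6 C=8)
  3. empty(B) -> (A=2 B=0 C=8)
Target reached → yes.

Answer: yes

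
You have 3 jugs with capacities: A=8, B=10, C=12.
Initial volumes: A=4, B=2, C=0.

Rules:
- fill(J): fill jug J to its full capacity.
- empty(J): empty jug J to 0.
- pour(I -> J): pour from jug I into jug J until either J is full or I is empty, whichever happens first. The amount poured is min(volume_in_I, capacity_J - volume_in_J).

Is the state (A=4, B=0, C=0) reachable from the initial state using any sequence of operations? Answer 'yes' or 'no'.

BFS from (A=4, B=2, C=0):
  1. empty(B) -> (A=4 B=0 C=0)
Target reached → yes.

Answer: yes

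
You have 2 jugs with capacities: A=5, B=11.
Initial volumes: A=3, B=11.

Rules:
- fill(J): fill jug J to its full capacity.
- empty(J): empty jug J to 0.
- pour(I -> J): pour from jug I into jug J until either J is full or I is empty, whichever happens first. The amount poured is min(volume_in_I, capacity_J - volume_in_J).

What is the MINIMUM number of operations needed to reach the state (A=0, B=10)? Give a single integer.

BFS from (A=3, B=11). One shortest path:
  1. fill(A) -> (A=5 B=11)
  2. empty(B) -> (A=5 B=0)
  3. pour(A -> B) -> (A=0 B=5)
  4. fill(A) -> (A=5 B=5)
  5. pour(A -> B) -> (A=0 B=10)
Reached target in 5 moves.

Answer: 5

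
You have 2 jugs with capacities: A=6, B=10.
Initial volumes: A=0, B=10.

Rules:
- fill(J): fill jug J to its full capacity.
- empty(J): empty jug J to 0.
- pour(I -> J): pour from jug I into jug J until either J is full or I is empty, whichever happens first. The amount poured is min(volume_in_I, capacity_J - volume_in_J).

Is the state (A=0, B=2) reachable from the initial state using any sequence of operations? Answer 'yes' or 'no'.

BFS from (A=0, B=10):
  1. fill(A) -> (A=6 B=10)
  2. empty(B) -> (A=6 B=0)
  3. pour(A -> B) -> (A=0 B=6)
  4. fill(A) -> (A=6 B=6)
  5. pour(A -> B) -> (A=2 B=10)
  6. empty(B) -> (A=2 B=0)
  7. pour(A -> B) -> (A=0 B=2)
Target reached → yes.

Answer: yes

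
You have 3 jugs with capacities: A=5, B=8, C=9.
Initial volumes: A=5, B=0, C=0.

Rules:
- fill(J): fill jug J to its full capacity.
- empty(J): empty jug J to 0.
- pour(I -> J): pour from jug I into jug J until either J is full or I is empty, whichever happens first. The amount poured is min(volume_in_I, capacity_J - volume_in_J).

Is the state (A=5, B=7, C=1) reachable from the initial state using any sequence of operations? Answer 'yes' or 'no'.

Answer: yes

Derivation:
BFS from (A=5, B=0, C=0):
  1. fill(B) -> (A=5 B=8 C=0)
  2. pour(B -> C) -> (A=5 B=0 C=8)
  3. pour(A -> C) -> (A=4 B=0 C=9)
  4. pour(C -> B) -> (A=4 B=8 C=1)
  5. pour(B -> A) -> (A=5 B=7 C=1)
Target reached → yes.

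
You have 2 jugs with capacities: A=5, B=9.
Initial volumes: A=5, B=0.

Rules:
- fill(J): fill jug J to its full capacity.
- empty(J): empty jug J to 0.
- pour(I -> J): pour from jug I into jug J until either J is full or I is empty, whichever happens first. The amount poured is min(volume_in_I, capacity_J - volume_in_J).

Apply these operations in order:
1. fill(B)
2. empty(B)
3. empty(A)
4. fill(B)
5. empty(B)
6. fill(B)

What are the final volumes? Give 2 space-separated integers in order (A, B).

Step 1: fill(B) -> (A=5 B=9)
Step 2: empty(B) -> (A=5 B=0)
Step 3: empty(A) -> (A=0 B=0)
Step 4: fill(B) -> (A=0 B=9)
Step 5: empty(B) -> (A=0 B=0)
Step 6: fill(B) -> (A=0 B=9)

Answer: 0 9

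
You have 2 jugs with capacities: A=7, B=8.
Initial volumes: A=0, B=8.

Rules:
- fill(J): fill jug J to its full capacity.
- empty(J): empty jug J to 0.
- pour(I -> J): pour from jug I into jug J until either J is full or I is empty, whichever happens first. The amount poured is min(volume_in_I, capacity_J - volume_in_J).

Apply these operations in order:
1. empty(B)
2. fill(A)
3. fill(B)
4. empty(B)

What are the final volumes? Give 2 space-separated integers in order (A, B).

Answer: 7 0

Derivation:
Step 1: empty(B) -> (A=0 B=0)
Step 2: fill(A) -> (A=7 B=0)
Step 3: fill(B) -> (A=7 B=8)
Step 4: empty(B) -> (A=7 B=0)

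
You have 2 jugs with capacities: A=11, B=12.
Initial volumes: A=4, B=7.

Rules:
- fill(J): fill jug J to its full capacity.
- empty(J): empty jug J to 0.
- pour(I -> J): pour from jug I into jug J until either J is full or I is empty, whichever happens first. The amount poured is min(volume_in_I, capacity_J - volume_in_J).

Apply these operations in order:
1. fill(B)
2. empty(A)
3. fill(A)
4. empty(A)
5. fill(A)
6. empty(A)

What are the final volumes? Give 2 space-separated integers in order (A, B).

Answer: 0 12

Derivation:
Step 1: fill(B) -> (A=4 B=12)
Step 2: empty(A) -> (A=0 B=12)
Step 3: fill(A) -> (A=11 B=12)
Step 4: empty(A) -> (A=0 B=12)
Step 5: fill(A) -> (A=11 B=12)
Step 6: empty(A) -> (A=0 B=12)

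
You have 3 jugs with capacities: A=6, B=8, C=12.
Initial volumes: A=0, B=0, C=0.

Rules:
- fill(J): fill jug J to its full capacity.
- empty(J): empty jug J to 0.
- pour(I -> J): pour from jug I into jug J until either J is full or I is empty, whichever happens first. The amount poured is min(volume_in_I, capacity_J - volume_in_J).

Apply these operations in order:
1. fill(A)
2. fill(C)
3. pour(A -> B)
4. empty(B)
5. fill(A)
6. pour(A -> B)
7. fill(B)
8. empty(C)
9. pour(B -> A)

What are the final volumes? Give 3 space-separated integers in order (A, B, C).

Step 1: fill(A) -> (A=6 B=0 C=0)
Step 2: fill(C) -> (A=6 B=0 C=12)
Step 3: pour(A -> B) -> (A=0 B=6 C=12)
Step 4: empty(B) -> (A=0 B=0 C=12)
Step 5: fill(A) -> (A=6 B=0 C=12)
Step 6: pour(A -> B) -> (A=0 B=6 C=12)
Step 7: fill(B) -> (A=0 B=8 C=12)
Step 8: empty(C) -> (A=0 B=8 C=0)
Step 9: pour(B -> A) -> (A=6 B=2 C=0)

Answer: 6 2 0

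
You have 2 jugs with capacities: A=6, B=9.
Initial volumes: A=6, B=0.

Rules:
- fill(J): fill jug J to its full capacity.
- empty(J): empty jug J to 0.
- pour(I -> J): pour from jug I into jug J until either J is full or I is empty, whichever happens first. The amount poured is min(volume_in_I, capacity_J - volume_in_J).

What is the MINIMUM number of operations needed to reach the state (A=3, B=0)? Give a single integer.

BFS from (A=6, B=0). One shortest path:
  1. pour(A -> B) -> (A=0 B=6)
  2. fill(A) -> (A=6 B=6)
  3. pour(A -> B) -> (A=3 B=9)
  4. empty(B) -> (A=3 B=0)
Reached target in 4 moves.

Answer: 4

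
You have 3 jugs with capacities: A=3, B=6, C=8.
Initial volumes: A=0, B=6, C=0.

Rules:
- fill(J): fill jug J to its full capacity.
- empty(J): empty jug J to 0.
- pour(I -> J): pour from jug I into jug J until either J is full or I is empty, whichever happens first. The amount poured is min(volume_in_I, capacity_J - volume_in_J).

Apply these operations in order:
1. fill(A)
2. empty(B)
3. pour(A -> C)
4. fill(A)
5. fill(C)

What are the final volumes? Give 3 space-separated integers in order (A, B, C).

Answer: 3 0 8

Derivation:
Step 1: fill(A) -> (A=3 B=6 C=0)
Step 2: empty(B) -> (A=3 B=0 C=0)
Step 3: pour(A -> C) -> (A=0 B=0 C=3)
Step 4: fill(A) -> (A=3 B=0 C=3)
Step 5: fill(C) -> (A=3 B=0 C=8)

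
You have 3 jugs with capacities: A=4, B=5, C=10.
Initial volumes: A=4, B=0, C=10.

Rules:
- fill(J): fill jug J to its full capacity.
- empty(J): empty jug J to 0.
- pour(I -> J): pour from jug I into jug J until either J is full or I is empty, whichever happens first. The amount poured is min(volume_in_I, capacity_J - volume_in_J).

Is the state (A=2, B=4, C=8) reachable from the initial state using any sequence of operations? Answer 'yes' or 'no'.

BFS explored all 222 reachable states.
Reachable set includes: (0,0,0), (0,0,1), (0,0,2), (0,0,3), (0,0,4), (0,0,5), (0,0,6), (0,0,7), (0,0,8), (0,0,9), (0,0,10), (0,1,0) ...
Target (A=2, B=4, C=8) not in reachable set → no.

Answer: no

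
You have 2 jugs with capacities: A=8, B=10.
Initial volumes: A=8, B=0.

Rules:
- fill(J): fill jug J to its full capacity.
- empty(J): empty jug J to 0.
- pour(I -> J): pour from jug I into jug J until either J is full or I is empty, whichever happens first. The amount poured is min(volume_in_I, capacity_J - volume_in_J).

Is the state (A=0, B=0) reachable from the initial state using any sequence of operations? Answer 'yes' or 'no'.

Answer: yes

Derivation:
BFS from (A=8, B=0):
  1. empty(A) -> (A=0 B=0)
Target reached → yes.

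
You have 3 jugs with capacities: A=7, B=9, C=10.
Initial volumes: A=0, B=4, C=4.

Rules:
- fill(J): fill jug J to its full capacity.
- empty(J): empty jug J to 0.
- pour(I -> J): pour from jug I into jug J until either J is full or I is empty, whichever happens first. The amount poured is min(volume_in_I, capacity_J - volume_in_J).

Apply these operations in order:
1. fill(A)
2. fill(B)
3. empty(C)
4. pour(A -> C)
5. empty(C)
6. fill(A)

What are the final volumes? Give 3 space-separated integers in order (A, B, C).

Step 1: fill(A) -> (A=7 B=4 C=4)
Step 2: fill(B) -> (A=7 B=9 C=4)
Step 3: empty(C) -> (A=7 B=9 C=0)
Step 4: pour(A -> C) -> (A=0 B=9 C=7)
Step 5: empty(C) -> (A=0 B=9 C=0)
Step 6: fill(A) -> (A=7 B=9 C=0)

Answer: 7 9 0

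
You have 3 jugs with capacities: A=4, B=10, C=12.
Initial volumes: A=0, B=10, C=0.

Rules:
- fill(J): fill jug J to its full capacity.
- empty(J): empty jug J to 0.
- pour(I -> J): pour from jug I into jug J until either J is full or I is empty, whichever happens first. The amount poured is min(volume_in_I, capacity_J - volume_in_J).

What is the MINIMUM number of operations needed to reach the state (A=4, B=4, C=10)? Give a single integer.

BFS from (A=0, B=10, C=0). One shortest path:
  1. fill(A) -> (A=4 B=10 C=0)
  2. pour(B -> C) -> (A=4 B=0 C=10)
  3. pour(A -> B) -> (A=0 B=4 C=10)
  4. fill(A) -> (A=4 B=4 C=10)
Reached target in 4 moves.

Answer: 4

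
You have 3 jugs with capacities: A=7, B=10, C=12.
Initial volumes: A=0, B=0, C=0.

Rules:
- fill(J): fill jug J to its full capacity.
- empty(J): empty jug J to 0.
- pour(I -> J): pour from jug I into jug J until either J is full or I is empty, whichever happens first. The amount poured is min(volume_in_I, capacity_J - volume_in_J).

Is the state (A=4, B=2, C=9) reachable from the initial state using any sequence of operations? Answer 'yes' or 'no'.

Answer: no

Derivation:
BFS explored all 550 reachable states.
Reachable set includes: (0,0,0), (0,0,1), (0,0,2), (0,0,3), (0,0,4), (0,0,5), (0,0,6), (0,0,7), (0,0,8), (0,0,9), (0,0,10), (0,0,11) ...
Target (A=4, B=2, C=9) not in reachable set → no.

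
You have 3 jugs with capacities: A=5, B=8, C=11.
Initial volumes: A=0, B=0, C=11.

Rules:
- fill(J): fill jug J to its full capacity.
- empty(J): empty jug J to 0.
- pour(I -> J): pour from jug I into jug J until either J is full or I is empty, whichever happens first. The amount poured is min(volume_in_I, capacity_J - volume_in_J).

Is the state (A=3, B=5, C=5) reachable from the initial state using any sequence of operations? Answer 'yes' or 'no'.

BFS explored all 368 reachable states.
Reachable set includes: (0,0,0), (0,0,1), (0,0,2), (0,0,3), (0,0,4), (0,0,5), (0,0,6), (0,0,7), (0,0,8), (0,0,9), (0,0,10), (0,0,11) ...
Target (A=3, B=5, C=5) not in reachable set → no.

Answer: no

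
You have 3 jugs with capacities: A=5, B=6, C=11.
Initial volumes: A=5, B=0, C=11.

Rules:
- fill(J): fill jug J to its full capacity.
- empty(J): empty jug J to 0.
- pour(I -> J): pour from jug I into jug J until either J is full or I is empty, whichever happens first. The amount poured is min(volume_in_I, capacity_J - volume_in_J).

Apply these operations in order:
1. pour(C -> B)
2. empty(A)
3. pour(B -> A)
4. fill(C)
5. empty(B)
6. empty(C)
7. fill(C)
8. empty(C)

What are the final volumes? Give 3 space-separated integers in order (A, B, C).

Step 1: pour(C -> B) -> (A=5 B=6 C=5)
Step 2: empty(A) -> (A=0 B=6 C=5)
Step 3: pour(B -> A) -> (A=5 B=1 C=5)
Step 4: fill(C) -> (A=5 B=1 C=11)
Step 5: empty(B) -> (A=5 B=0 C=11)
Step 6: empty(C) -> (A=5 B=0 C=0)
Step 7: fill(C) -> (A=5 B=0 C=11)
Step 8: empty(C) -> (A=5 B=0 C=0)

Answer: 5 0 0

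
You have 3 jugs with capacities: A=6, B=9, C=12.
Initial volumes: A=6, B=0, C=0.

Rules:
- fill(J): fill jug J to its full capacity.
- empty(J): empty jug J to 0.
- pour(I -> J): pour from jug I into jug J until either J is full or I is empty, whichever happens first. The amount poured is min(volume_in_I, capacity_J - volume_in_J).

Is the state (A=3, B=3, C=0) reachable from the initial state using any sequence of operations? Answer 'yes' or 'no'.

BFS from (A=6, B=0, C=0):
  1. empty(A) -> (A=0 B=0 C=0)
  2. fill(C) -> (A=0 B=0 C=12)
  3. pour(C -> B) -> (A=0 B=9 C=3)
  4. pour(B -> A) -> (A=6 B=3 C=3)
  5. empty(A) -> (A=0 B=3 C=3)
  6. pour(C -> A) -> (A=3 B=3 C=0)
Target reached → yes.

Answer: yes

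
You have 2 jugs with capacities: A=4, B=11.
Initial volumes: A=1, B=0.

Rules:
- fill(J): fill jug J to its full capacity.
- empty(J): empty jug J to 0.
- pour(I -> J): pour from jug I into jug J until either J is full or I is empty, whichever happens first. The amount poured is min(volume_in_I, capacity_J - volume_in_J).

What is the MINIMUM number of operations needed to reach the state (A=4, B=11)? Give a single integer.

Answer: 2

Derivation:
BFS from (A=1, B=0). One shortest path:
  1. fill(A) -> (A=4 B=0)
  2. fill(B) -> (A=4 B=11)
Reached target in 2 moves.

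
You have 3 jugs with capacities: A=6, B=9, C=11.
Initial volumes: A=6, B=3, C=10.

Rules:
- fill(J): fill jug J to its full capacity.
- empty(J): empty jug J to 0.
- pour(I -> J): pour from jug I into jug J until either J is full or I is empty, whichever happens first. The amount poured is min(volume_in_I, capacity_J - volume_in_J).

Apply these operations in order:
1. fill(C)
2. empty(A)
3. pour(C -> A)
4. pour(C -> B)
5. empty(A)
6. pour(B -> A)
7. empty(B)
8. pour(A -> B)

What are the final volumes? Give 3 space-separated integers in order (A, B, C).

Step 1: fill(C) -> (A=6 B=3 C=11)
Step 2: empty(A) -> (A=0 B=3 C=11)
Step 3: pour(C -> A) -> (A=6 B=3 C=5)
Step 4: pour(C -> B) -> (A=6 B=8 C=0)
Step 5: empty(A) -> (A=0 B=8 C=0)
Step 6: pour(B -> A) -> (A=6 B=2 C=0)
Step 7: empty(B) -> (A=6 B=0 C=0)
Step 8: pour(A -> B) -> (A=0 B=6 C=0)

Answer: 0 6 0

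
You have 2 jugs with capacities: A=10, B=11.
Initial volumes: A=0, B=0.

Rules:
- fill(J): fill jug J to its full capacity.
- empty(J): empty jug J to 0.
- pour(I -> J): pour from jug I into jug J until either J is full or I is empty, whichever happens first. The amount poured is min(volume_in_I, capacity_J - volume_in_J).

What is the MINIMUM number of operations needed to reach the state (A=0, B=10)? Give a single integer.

BFS from (A=0, B=0). One shortest path:
  1. fill(A) -> (A=10 B=0)
  2. pour(A -> B) -> (A=0 B=10)
Reached target in 2 moves.

Answer: 2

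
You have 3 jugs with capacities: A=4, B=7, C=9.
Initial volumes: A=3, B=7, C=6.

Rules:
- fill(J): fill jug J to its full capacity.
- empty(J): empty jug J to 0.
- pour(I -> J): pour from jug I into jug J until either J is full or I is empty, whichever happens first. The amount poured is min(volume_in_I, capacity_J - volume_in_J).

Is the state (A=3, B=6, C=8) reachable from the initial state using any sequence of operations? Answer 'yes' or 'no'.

BFS explored all 256 reachable states.
Reachable set includes: (0,0,0), (0,0,1), (0,0,2), (0,0,3), (0,0,4), (0,0,5), (0,0,6), (0,0,7), (0,0,8), (0,0,9), (0,1,0), (0,1,1) ...
Target (A=3, B=6, C=8) not in reachable set → no.

Answer: no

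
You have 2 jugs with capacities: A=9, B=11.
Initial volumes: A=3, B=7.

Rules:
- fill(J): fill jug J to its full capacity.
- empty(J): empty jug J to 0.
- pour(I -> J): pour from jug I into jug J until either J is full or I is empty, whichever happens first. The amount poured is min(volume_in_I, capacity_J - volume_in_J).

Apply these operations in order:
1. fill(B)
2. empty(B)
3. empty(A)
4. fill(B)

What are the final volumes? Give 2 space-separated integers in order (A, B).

Answer: 0 11

Derivation:
Step 1: fill(B) -> (A=3 B=11)
Step 2: empty(B) -> (A=3 B=0)
Step 3: empty(A) -> (A=0 B=0)
Step 4: fill(B) -> (A=0 B=11)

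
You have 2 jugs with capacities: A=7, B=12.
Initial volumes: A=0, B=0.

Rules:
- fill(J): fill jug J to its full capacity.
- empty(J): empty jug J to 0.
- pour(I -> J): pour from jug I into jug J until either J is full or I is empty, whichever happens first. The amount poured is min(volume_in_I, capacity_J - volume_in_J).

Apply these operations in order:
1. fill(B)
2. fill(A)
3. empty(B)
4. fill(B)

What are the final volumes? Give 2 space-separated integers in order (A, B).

Step 1: fill(B) -> (A=0 B=12)
Step 2: fill(A) -> (A=7 B=12)
Step 3: empty(B) -> (A=7 B=0)
Step 4: fill(B) -> (A=7 B=12)

Answer: 7 12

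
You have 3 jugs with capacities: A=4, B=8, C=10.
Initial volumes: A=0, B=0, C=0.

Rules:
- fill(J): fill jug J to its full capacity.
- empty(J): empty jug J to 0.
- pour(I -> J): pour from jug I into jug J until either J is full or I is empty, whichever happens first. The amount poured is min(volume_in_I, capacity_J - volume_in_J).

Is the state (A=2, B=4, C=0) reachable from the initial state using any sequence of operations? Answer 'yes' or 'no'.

BFS from (A=0, B=0, C=0):
  1. fill(C) -> (A=0 B=0 C=10)
  2. pour(C -> B) -> (A=0 B=8 C=2)
  3. pour(B -> A) -> (A=4 B=4 C=2)
  4. empty(A) -> (A=0 B=4 C=2)
  5. pour(C -> A) -> (A=2 B=4 C=0)
Target reached → yes.

Answer: yes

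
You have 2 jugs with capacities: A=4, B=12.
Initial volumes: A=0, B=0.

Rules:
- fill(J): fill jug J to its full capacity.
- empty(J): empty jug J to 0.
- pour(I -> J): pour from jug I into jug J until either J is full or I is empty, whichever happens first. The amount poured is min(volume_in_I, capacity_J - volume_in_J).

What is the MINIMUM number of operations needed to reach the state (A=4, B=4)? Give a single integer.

Answer: 3

Derivation:
BFS from (A=0, B=0). One shortest path:
  1. fill(A) -> (A=4 B=0)
  2. pour(A -> B) -> (A=0 B=4)
  3. fill(A) -> (A=4 B=4)
Reached target in 3 moves.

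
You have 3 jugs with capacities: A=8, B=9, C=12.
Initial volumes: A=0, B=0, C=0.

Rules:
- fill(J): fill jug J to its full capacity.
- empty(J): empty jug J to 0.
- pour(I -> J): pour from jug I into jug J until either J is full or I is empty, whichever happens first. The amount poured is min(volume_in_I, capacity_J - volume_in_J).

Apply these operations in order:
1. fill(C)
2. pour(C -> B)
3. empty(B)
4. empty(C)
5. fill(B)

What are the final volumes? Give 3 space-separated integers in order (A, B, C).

Step 1: fill(C) -> (A=0 B=0 C=12)
Step 2: pour(C -> B) -> (A=0 B=9 C=3)
Step 3: empty(B) -> (A=0 B=0 C=3)
Step 4: empty(C) -> (A=0 B=0 C=0)
Step 5: fill(B) -> (A=0 B=9 C=0)

Answer: 0 9 0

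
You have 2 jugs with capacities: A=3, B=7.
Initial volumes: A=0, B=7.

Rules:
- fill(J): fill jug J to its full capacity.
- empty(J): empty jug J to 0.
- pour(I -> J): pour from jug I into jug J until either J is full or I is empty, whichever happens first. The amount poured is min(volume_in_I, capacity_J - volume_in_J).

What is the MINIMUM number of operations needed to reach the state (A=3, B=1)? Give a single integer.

Answer: 3

Derivation:
BFS from (A=0, B=7). One shortest path:
  1. pour(B -> A) -> (A=3 B=4)
  2. empty(A) -> (A=0 B=4)
  3. pour(B -> A) -> (A=3 B=1)
Reached target in 3 moves.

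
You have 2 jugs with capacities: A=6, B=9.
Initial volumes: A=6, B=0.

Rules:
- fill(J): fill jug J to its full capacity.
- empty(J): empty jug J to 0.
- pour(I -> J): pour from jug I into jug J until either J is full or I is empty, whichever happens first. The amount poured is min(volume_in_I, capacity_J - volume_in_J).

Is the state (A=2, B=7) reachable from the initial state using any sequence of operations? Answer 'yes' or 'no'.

Answer: no

Derivation:
BFS explored all 10 reachable states.
Reachable set includes: (0,0), (0,3), (0,6), (0,9), (3,0), (3,9), (6,0), (6,3), (6,6), (6,9)
Target (A=2, B=7) not in reachable set → no.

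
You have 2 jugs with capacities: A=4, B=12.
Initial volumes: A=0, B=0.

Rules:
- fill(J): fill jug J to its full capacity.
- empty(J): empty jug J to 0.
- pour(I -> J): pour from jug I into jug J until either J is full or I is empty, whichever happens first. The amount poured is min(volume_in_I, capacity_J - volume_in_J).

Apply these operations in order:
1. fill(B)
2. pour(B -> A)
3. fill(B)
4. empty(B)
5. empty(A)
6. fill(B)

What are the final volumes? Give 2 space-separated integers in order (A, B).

Step 1: fill(B) -> (A=0 B=12)
Step 2: pour(B -> A) -> (A=4 B=8)
Step 3: fill(B) -> (A=4 B=12)
Step 4: empty(B) -> (A=4 B=0)
Step 5: empty(A) -> (A=0 B=0)
Step 6: fill(B) -> (A=0 B=12)

Answer: 0 12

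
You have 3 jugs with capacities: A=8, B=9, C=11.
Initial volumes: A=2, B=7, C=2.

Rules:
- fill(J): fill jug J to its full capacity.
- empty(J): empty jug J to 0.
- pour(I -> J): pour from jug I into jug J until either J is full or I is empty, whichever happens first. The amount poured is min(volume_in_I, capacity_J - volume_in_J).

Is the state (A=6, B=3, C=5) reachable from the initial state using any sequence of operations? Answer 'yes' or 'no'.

Answer: no

Derivation:
BFS explored all 521 reachable states.
Reachable set includes: (0,0,0), (0,0,1), (0,0,2), (0,0,3), (0,0,4), (0,0,5), (0,0,6), (0,0,7), (0,0,8), (0,0,9), (0,0,10), (0,0,11) ...
Target (A=6, B=3, C=5) not in reachable set → no.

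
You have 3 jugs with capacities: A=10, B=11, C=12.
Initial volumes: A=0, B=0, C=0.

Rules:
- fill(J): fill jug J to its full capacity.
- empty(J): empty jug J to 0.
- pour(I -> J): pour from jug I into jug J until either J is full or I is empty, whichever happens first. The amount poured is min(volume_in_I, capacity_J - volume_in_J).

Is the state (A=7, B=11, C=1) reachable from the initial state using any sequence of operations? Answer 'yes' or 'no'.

BFS from (A=0, B=0, C=0):
  1. fill(A) -> (A=10 B=0 C=0)
  2. fill(B) -> (A=10 B=11 C=0)
  3. pour(A -> C) -> (A=0 B=11 C=10)
  4. fill(A) -> (A=10 B=11 C=10)
  5. pour(A -> C) -> (A=8 B=11 C=12)
  6. empty(C) -> (A=8 B=11 C=0)
  7. pour(B -> C) -> (A=8 B=0 C=11)
  8. pour(A -> C) -> (A=7 B=0 C=12)
  9. pour(C -> B) -> (A=7 B=11 C=1)
Target reached → yes.

Answer: yes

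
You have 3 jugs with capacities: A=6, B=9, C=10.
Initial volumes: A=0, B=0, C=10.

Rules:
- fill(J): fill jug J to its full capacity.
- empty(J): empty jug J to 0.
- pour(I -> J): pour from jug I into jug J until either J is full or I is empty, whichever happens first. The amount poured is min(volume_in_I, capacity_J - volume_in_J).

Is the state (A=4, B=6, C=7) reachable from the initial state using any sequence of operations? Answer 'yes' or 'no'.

BFS explored all 410 reachable states.
Reachable set includes: (0,0,0), (0,0,1), (0,0,2), (0,0,3), (0,0,4), (0,0,5), (0,0,6), (0,0,7), (0,0,8), (0,0,9), (0,0,10), (0,1,0) ...
Target (A=4, B=6, C=7) not in reachable set → no.

Answer: no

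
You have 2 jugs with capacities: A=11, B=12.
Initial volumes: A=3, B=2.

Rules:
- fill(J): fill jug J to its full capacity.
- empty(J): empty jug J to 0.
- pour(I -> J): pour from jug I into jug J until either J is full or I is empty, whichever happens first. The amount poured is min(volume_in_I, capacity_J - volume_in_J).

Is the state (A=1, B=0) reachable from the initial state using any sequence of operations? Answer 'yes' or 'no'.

BFS from (A=3, B=2):
  1. fill(A) -> (A=11 B=2)
  2. pour(A -> B) -> (A=1 B=12)
  3. empty(B) -> (A=1 B=0)
Target reached → yes.

Answer: yes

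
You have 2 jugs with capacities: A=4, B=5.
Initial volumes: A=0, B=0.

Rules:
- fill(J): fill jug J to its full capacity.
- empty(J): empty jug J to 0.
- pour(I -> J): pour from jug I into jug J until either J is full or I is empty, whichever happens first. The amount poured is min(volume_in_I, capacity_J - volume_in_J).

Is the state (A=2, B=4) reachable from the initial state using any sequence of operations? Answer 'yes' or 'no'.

Answer: no

Derivation:
BFS explored all 18 reachable states.
Reachable set includes: (0,0), (0,1), (0,2), (0,3), (0,4), (0,5), (1,0), (1,5), (2,0), (2,5), (3,0), (3,5) ...
Target (A=2, B=4) not in reachable set → no.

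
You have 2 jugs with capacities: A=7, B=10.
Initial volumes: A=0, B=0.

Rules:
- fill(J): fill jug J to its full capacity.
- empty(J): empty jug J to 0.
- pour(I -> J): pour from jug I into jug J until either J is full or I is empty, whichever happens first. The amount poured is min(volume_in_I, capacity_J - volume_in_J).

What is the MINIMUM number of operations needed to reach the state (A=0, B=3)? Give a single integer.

BFS from (A=0, B=0). One shortest path:
  1. fill(B) -> (A=0 B=10)
  2. pour(B -> A) -> (A=7 B=3)
  3. empty(A) -> (A=0 B=3)
Reached target in 3 moves.

Answer: 3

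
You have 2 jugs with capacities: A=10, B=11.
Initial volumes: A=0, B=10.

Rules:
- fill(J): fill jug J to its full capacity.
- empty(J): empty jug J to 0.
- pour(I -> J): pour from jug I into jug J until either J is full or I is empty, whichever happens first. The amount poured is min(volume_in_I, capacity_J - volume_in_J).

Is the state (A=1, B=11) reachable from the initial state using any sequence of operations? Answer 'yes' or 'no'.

Answer: yes

Derivation:
BFS from (A=0, B=10):
  1. fill(B) -> (A=0 B=11)
  2. pour(B -> A) -> (A=10 B=1)
  3. empty(A) -> (A=0 B=1)
  4. pour(B -> A) -> (A=1 B=0)
  5. fill(B) -> (A=1 B=11)
Target reached → yes.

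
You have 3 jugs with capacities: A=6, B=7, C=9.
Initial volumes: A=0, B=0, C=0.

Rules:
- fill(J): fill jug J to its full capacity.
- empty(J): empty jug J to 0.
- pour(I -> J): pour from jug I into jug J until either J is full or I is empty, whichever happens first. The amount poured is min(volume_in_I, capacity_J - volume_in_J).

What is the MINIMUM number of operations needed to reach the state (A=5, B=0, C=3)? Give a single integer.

BFS from (A=0, B=0, C=0). One shortest path:
  1. fill(A) -> (A=6 B=0 C=0)
  2. fill(C) -> (A=6 B=0 C=9)
  3. pour(A -> B) -> (A=0 B=6 C=9)
  4. pour(C -> A) -> (A=6 B=6 C=3)
  5. pour(A -> B) -> (A=5 B=7 C=3)
  6. empty(B) -> (A=5 B=0 C=3)
Reached target in 6 moves.

Answer: 6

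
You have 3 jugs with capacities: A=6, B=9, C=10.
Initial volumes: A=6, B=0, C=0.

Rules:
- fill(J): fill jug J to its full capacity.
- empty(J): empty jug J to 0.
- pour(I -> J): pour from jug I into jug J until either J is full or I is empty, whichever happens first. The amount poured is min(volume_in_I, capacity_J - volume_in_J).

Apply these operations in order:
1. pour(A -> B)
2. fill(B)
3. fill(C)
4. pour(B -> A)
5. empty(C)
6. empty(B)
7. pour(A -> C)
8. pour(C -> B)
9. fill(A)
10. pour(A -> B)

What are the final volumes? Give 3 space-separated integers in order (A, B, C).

Step 1: pour(A -> B) -> (A=0 B=6 C=0)
Step 2: fill(B) -> (A=0 B=9 C=0)
Step 3: fill(C) -> (A=0 B=9 C=10)
Step 4: pour(B -> A) -> (A=6 B=3 C=10)
Step 5: empty(C) -> (A=6 B=3 C=0)
Step 6: empty(B) -> (A=6 B=0 C=0)
Step 7: pour(A -> C) -> (A=0 B=0 C=6)
Step 8: pour(C -> B) -> (A=0 B=6 C=0)
Step 9: fill(A) -> (A=6 B=6 C=0)
Step 10: pour(A -> B) -> (A=3 B=9 C=0)

Answer: 3 9 0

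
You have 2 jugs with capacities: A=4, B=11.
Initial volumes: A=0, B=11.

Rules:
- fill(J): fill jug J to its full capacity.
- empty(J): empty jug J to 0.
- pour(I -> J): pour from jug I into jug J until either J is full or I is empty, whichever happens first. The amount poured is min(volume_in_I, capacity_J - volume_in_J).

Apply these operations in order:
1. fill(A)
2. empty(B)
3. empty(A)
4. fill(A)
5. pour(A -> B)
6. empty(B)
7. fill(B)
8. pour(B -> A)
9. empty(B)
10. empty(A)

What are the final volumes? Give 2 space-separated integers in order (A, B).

Step 1: fill(A) -> (A=4 B=11)
Step 2: empty(B) -> (A=4 B=0)
Step 3: empty(A) -> (A=0 B=0)
Step 4: fill(A) -> (A=4 B=0)
Step 5: pour(A -> B) -> (A=0 B=4)
Step 6: empty(B) -> (A=0 B=0)
Step 7: fill(B) -> (A=0 B=11)
Step 8: pour(B -> A) -> (A=4 B=7)
Step 9: empty(B) -> (A=4 B=0)
Step 10: empty(A) -> (A=0 B=0)

Answer: 0 0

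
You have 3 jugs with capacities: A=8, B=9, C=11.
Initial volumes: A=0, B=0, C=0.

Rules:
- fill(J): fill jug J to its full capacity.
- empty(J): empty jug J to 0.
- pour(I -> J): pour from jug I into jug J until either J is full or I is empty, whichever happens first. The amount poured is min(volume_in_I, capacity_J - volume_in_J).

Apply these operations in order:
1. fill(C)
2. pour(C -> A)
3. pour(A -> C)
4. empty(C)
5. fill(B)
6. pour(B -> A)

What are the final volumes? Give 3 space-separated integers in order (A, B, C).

Answer: 8 1 0

Derivation:
Step 1: fill(C) -> (A=0 B=0 C=11)
Step 2: pour(C -> A) -> (A=8 B=0 C=3)
Step 3: pour(A -> C) -> (A=0 B=0 C=11)
Step 4: empty(C) -> (A=0 B=0 C=0)
Step 5: fill(B) -> (A=0 B=9 C=0)
Step 6: pour(B -> A) -> (A=8 B=1 C=0)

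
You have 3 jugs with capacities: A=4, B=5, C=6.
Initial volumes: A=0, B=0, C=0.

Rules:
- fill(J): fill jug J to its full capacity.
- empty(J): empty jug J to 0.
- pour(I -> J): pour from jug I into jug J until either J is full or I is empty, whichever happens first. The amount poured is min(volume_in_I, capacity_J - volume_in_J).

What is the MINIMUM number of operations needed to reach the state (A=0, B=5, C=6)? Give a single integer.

BFS from (A=0, B=0, C=0). One shortest path:
  1. fill(B) -> (A=0 B=5 C=0)
  2. fill(C) -> (A=0 B=5 C=6)
Reached target in 2 moves.

Answer: 2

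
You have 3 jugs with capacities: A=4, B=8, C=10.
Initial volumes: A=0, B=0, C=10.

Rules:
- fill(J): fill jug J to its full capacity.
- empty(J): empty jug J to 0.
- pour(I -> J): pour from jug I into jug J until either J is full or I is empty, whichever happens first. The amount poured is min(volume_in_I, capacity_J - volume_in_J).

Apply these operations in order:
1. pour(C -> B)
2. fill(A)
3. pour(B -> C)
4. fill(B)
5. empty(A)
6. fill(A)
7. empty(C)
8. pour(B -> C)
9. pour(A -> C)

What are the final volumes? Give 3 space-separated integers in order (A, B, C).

Answer: 2 0 10

Derivation:
Step 1: pour(C -> B) -> (A=0 B=8 C=2)
Step 2: fill(A) -> (A=4 B=8 C=2)
Step 3: pour(B -> C) -> (A=4 B=0 C=10)
Step 4: fill(B) -> (A=4 B=8 C=10)
Step 5: empty(A) -> (A=0 B=8 C=10)
Step 6: fill(A) -> (A=4 B=8 C=10)
Step 7: empty(C) -> (A=4 B=8 C=0)
Step 8: pour(B -> C) -> (A=4 B=0 C=8)
Step 9: pour(A -> C) -> (A=2 B=0 C=10)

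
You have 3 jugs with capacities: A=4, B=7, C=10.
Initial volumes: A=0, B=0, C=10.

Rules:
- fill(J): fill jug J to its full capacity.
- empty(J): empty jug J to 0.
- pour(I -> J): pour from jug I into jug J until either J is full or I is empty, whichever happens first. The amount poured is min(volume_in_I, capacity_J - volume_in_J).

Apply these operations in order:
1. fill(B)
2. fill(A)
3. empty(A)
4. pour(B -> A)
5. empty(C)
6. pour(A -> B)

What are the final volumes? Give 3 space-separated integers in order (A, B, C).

Step 1: fill(B) -> (A=0 B=7 C=10)
Step 2: fill(A) -> (A=4 B=7 C=10)
Step 3: empty(A) -> (A=0 B=7 C=10)
Step 4: pour(B -> A) -> (A=4 B=3 C=10)
Step 5: empty(C) -> (A=4 B=3 C=0)
Step 6: pour(A -> B) -> (A=0 B=7 C=0)

Answer: 0 7 0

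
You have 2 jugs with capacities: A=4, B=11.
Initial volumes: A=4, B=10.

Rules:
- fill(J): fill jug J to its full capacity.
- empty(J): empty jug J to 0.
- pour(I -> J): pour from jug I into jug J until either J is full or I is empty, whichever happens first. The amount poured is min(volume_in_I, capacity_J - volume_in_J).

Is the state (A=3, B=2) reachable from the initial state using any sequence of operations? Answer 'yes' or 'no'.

BFS explored all 30 reachable states.
Reachable set includes: (0,0), (0,1), (0,2), (0,3), (0,4), (0,5), (0,6), (0,7), (0,8), (0,9), (0,10), (0,11) ...
Target (A=3, B=2) not in reachable set → no.

Answer: no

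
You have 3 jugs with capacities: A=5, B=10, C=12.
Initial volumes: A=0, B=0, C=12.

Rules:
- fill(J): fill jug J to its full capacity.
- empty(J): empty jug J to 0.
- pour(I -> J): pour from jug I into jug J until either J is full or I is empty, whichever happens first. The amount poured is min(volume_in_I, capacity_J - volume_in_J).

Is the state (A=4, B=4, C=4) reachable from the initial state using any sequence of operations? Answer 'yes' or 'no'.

Answer: no

Derivation:
BFS explored all 462 reachable states.
Reachable set includes: (0,0,0), (0,0,1), (0,0,2), (0,0,3), (0,0,4), (0,0,5), (0,0,6), (0,0,7), (0,0,8), (0,0,9), (0,0,10), (0,0,11) ...
Target (A=4, B=4, C=4) not in reachable set → no.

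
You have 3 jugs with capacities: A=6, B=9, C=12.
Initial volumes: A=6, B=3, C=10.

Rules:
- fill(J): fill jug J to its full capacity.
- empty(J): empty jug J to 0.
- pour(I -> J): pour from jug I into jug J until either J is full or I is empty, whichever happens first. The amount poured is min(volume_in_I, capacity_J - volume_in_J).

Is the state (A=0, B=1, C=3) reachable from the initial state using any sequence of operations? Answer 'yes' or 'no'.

Answer: yes

Derivation:
BFS from (A=6, B=3, C=10):
  1. empty(A) -> (A=0 B=3 C=10)
  2. pour(B -> A) -> (A=3 B=0 C=10)
  3. pour(A -> C) -> (A=1 B=0 C=12)
  4. pour(C -> B) -> (A=1 B=9 C=3)
  5. empty(B) -> (A=1 B=0 C=3)
  6. pour(A -> B) -> (A=0 B=1 C=3)
Target reached → yes.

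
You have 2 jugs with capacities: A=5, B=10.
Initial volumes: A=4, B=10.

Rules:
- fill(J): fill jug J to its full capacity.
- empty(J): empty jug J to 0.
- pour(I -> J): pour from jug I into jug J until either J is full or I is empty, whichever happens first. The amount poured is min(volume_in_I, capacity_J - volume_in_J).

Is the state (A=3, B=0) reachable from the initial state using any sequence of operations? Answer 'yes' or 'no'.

Answer: no

Derivation:
BFS explored all 12 reachable states.
Reachable set includes: (0,0), (0,4), (0,5), (0,9), (0,10), (4,0), (4,10), (5,0), (5,4), (5,5), (5,9), (5,10)
Target (A=3, B=0) not in reachable set → no.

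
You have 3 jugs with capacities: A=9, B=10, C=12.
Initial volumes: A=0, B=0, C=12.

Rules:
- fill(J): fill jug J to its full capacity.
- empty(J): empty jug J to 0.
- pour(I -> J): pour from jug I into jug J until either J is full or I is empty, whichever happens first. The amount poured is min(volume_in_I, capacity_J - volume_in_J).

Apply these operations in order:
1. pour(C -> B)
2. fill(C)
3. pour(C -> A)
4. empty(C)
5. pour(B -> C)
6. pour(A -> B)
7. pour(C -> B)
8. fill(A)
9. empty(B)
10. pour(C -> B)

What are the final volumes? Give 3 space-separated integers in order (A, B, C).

Answer: 9 9 0

Derivation:
Step 1: pour(C -> B) -> (A=0 B=10 C=2)
Step 2: fill(C) -> (A=0 B=10 C=12)
Step 3: pour(C -> A) -> (A=9 B=10 C=3)
Step 4: empty(C) -> (A=9 B=10 C=0)
Step 5: pour(B -> C) -> (A=9 B=0 C=10)
Step 6: pour(A -> B) -> (A=0 B=9 C=10)
Step 7: pour(C -> B) -> (A=0 B=10 C=9)
Step 8: fill(A) -> (A=9 B=10 C=9)
Step 9: empty(B) -> (A=9 B=0 C=9)
Step 10: pour(C -> B) -> (A=9 B=9 C=0)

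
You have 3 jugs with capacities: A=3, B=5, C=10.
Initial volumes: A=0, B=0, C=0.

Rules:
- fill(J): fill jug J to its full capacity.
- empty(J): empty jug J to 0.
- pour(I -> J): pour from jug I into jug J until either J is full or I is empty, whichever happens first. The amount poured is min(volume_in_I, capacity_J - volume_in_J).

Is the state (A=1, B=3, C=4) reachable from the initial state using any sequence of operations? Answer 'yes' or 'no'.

BFS explored all 192 reachable states.
Reachable set includes: (0,0,0), (0,0,1), (0,0,2), (0,0,3), (0,0,4), (0,0,5), (0,0,6), (0,0,7), (0,0,8), (0,0,9), (0,0,10), (0,1,0) ...
Target (A=1, B=3, C=4) not in reachable set → no.

Answer: no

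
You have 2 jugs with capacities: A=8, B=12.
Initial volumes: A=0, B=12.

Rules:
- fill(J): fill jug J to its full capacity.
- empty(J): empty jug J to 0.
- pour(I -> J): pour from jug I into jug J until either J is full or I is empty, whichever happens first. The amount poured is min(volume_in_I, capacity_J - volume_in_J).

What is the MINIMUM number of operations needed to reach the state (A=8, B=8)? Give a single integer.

Answer: 4

Derivation:
BFS from (A=0, B=12). One shortest path:
  1. fill(A) -> (A=8 B=12)
  2. empty(B) -> (A=8 B=0)
  3. pour(A -> B) -> (A=0 B=8)
  4. fill(A) -> (A=8 B=8)
Reached target in 4 moves.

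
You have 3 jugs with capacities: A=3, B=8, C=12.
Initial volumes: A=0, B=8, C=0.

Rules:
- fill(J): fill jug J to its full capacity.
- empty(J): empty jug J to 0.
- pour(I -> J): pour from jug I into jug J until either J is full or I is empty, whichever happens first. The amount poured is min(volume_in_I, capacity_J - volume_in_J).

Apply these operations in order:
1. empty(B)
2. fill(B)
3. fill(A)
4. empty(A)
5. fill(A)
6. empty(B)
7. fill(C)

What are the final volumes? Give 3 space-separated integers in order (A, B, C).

Step 1: empty(B) -> (A=0 B=0 C=0)
Step 2: fill(B) -> (A=0 B=8 C=0)
Step 3: fill(A) -> (A=3 B=8 C=0)
Step 4: empty(A) -> (A=0 B=8 C=0)
Step 5: fill(A) -> (A=3 B=8 C=0)
Step 6: empty(B) -> (A=3 B=0 C=0)
Step 7: fill(C) -> (A=3 B=0 C=12)

Answer: 3 0 12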